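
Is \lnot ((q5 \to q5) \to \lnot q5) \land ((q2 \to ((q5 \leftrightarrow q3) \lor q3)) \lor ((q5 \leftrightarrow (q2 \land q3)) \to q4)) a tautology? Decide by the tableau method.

Assume the negation and expand:
Initial set: {\lnot (\lnot ((q5 \to q5) \to \lnot q5) \land ((q2 \to ((q5 \leftrightarrow q3) \lor q3)) \lor ((q5 \leftrightarrow (q2 \land q3)) \to q4)))}.
\lnot (\lnot ((q5 \to q5) \to \lnot q5) \land ((q2 \to ((q5 \leftrightarrow q3) \lor q3)) \lor ((q5 \leftrightarrow (q2 \land q3)) \to q4))): β-rule — branch into \lnot \lnot ((q5 \to q5) \to \lnot q5)  //  \lnot ((q2 \to ((q5 \leftrightarrow q3) \lor q3)) \lor ((q5 \leftrightarrow (q2 \land q3)) \to q4)).
  branch 1 (add \lnot \lnot ((q5 \to q5) \to \lnot q5)):
    \lnot \lnot ((q5 \to q5) \to \lnot q5): β-rule — branch into \lnot (q5 \to q5)  //  \lnot q5.
      branch 1.1 (add \lnot (q5 \to q5)):
        \lnot (q5 \to q5): α-rule — add q5, \lnot q5.
        × closes — contains both q5 and \lnot q5.
      branch 1.2 (add \lnot q5):
        ○ open, literals {q5=0}.
  branch 2 (add \lnot ((q2 \to ((q5 \leftrightarrow q3) \lor q3)) \lor ((q5 \leftrightarrow (q2 \land q3)) \to q4))):
    \lnot ((q2 \to ((q5 \leftrightarrow q3) \lor q3)) \lor ((q5 \leftrightarrow (q2 \land q3)) \to q4)): α-rule — add \lnot (q2 \to ((q5 \leftrightarrow q3) \lor q3)), \lnot ((q5 \leftrightarrow (q2 \land q3)) \to q4).
    \lnot (q2 \to ((q5 \leftrightarrow q3) \lor q3)): α-rule — add q2, \lnot ((q5 \leftrightarrow q3) \lor q3).
    \lnot ((q5 \leftrightarrow (q2 \land q3)) \to q4): α-rule — add (q5 \leftrightarrow (q2 \land q3)), \lnot q4.
    \lnot ((q5 \leftrightarrow q3) \lor q3): α-rule — add \lnot (q5 \leftrightarrow q3), \lnot q3.
    (q5 \leftrightarrow (q2 \land q3)): β-rule — branch into q5, (q2 \land q3)  //  \lnot q5, \lnot (q2 \land q3).
      branch 2.1 (add q5, (q2 \land q3)):
        (q2 \land q3): α-rule — add q2, q3.
        × closes — contains both q3 and \lnot q3.
      branch 2.2 (add \lnot q5, \lnot (q2 \land q3)):
        \lnot (q5 \leftrightarrow q3): β-rule — branch into q5, \lnot q3  //  \lnot q5, q3.
          branch 2.2.1 (add q5, \lnot q3):
            × closes — contains both q5 and \lnot q5.
          branch 2.2.2 (add \lnot q5, q3):
            × closes — contains both q3 and \lnot q3.
4 branches closed, 1 open.
An open branch gives a countermodel: q5=0 (unmentioned atoms arbitrary); under it the original formula is false.

Not valid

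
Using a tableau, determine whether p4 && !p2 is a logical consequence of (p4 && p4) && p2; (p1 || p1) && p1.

No

Initial set: {((p4 && p4) && p2); ((p1 || p1) && p1); !(p4 && !p2)}.
((p4 && p4) && p2): α-rule — add (p4 && p4), p2.
((p1 || p1) && p1): α-rule — add (p1 || p1), p1.
(p4 && p4): α-rule — add p4, p4.
!(p4 && !p2): β-rule — branch into !p4  //  !!p2.
  branch 1 (add !p4):
    × closes — contains both p4 and !p4.
  branch 2 (add !!p2):
    (p1 || p1): β-rule — branch into p1  //  p1.
      branch 2.1 (add p1):
        ○ open, literals {p1=true, p2=true, p4=true}.
      branch 2.2 (add p1):
        ○ open, literals {p1=true, p2=true, p4=true}.
1 branch closed, 2 open.
An open branch gives a countermodel: p1=true, p2=true, p4=true (unmentioned atoms arbitrary); the premises hold there but the conclusion fails.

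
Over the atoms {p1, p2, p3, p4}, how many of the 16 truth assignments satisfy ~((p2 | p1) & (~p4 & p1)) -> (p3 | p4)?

14

Initial set: {T (~((p2 | p1) & (~p4 & p1)) -> (p3 | p4))}.
T (~((p2 | p1) & (~p4 & p1)) -> (p3 | p4)): β-rule — branch into F ~((p2 | p1) & (~p4 & p1))  //  T (p3 | p4).
  branch 1 (add F ~((p2 | p1) & (~p4 & p1))):
    F ~((p2 | p1) & (~p4 & p1)): α-rule — add T (p2 | p1), T (~p4 & p1).
    T (~p4 & p1): α-rule — add T ~p4, T p1.
    T (p2 | p1): β-rule — branch into T p2  //  T p1.
      branch 1.1 (add T p2):
        ○ open, literals {p1=T, p2=T, p4=F}.
      branch 1.2 (add T p1):
        ○ open, literals {p1=T, p4=F}.
  branch 2 (add T (p3 | p4)):
    T (p3 | p4): β-rule — branch into T p3  //  T p4.
      branch 2.1 (add T p3):
        ○ open, literals {p3=T}.
      branch 2.2 (add T p4):
        ○ open, literals {p4=T}.
0 branches closed, 4 open.
Each open branch fixes some atoms; the unmentioned ones are free. Counting distinct full assignments: branch {p1=T, p2=T, p4=F} (p3) contributes 2 new; branch {p1=T, p4=F} (p2, p3) contributes 2 new; branch {p3=T} (p1, p2, p4) contributes 6 new; branch {p4=T} (p1, p2, p3) contributes 4 new. Total: 14.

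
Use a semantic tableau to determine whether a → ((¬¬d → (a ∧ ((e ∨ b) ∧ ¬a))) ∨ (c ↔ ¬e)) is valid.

Assume the negation and expand:
Initial set: {F (a → ((¬¬d → (a ∧ ((e ∨ b) ∧ ¬a))) ∨ (c ↔ ¬e)))}.
F (a → ((¬¬d → (a ∧ ((e ∨ b) ∧ ¬a))) ∨ (c ↔ ¬e))): α-rule — add T a, F ((¬¬d → (a ∧ ((e ∨ b) ∧ ¬a))) ∨ (c ↔ ¬e)).
F ((¬¬d → (a ∧ ((e ∨ b) ∧ ¬a))) ∨ (c ↔ ¬e)): α-rule — add F (¬¬d → (a ∧ ((e ∨ b) ∧ ¬a))), F (c ↔ ¬e).
F (¬¬d → (a ∧ ((e ∨ b) ∧ ¬a))): α-rule — add T ¬¬d, F (a ∧ ((e ∨ b) ∧ ¬a)).
T ¬¬d: drop double negation, giving T d.
F (c ↔ ¬e): β-rule — branch into T c, F ¬e  //  F c, T ¬e.
  branch 1 (add T c, F ¬e):
    F (a ∧ ((e ∨ b) ∧ ¬a)): β-rule — branch into F a  //  F ((e ∨ b) ∧ ¬a).
      branch 1.1 (add F a):
        × closes — contains both a and ¬a.
      branch 1.2 (add F ((e ∨ b) ∧ ¬a)):
        F ((e ∨ b) ∧ ¬a): β-rule — branch into F (e ∨ b)  //  F ¬a.
          branch 1.2.1 (add F (e ∨ b)):
            F (e ∨ b): α-rule — add F e, F b.
            × closes — contains both e and ¬e.
          branch 1.2.2 (add F ¬a):
            ○ open, literals {a=true, c=true, d=true, e=true}.
  branch 2 (add F c, T ¬e):
    F (a ∧ ((e ∨ b) ∧ ¬a)): β-rule — branch into F a  //  F ((e ∨ b) ∧ ¬a).
      branch 2.1 (add F a):
        × closes — contains both a and ¬a.
      branch 2.2 (add F ((e ∨ b) ∧ ¬a)):
        F ((e ∨ b) ∧ ¬a): β-rule — branch into F (e ∨ b)  //  F ¬a.
          branch 2.2.1 (add F (e ∨ b)):
            F (e ∨ b): α-rule — add F e, F b.
            ○ open, literals {a=true, b=false, c=false, d=true, e=false}.
          branch 2.2.2 (add F ¬a):
            ○ open, literals {a=true, c=false, d=true, e=false}.
3 branches closed, 3 open.
An open branch gives a countermodel: a=true, c=true, d=true, e=true (unmentioned atoms arbitrary); under it the original formula is false.

Not valid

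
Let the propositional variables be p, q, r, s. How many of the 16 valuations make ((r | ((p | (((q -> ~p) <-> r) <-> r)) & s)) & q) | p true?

Initial set: {T (((r | ((p | (((q -> ~p) <-> r) <-> r)) & s)) & q) | p)}.
T (((r | ((p | (((q -> ~p) <-> r) <-> r)) & s)) & q) | p): β-rule — branch into T ((r | ((p | (((q -> ~p) <-> r) <-> r)) & s)) & q)  //  T p.
  branch 1 (add T ((r | ((p | (((q -> ~p) <-> r) <-> r)) & s)) & q)):
    T ((r | ((p | (((q -> ~p) <-> r) <-> r)) & s)) & q): α-rule — add T (r | ((p | (((q -> ~p) <-> r) <-> r)) & s)), T q.
    T (r | ((p | (((q -> ~p) <-> r) <-> r)) & s)): β-rule — branch into T r  //  T ((p | (((q -> ~p) <-> r) <-> r)) & s).
      branch 1.1 (add T r):
        ○ open, literals {q=1, r=1}.
      branch 1.2 (add T ((p | (((q -> ~p) <-> r) <-> r)) & s)):
        T ((p | (((q -> ~p) <-> r) <-> r)) & s): α-rule — add T (p | (((q -> ~p) <-> r) <-> r)), T s.
        T (p | (((q -> ~p) <-> r) <-> r)): β-rule — branch into T p  //  T (((q -> ~p) <-> r) <-> r).
          branch 1.2.1 (add T p):
            ○ open, literals {p=1, q=1, s=1}.
          branch 1.2.2 (add T (((q -> ~p) <-> r) <-> r)):
            T (((q -> ~p) <-> r) <-> r): β-rule — branch into T ((q -> ~p) <-> r), T r  //  F ((q -> ~p) <-> r), F r.
              branch 1.2.2.1 (add T ((q -> ~p) <-> r), T r):
                T ((q -> ~p) <-> r): β-rule — branch into T (q -> ~p), T r  //  F (q -> ~p), F r.
                  branch 1.2.2.1.1 (add T (q -> ~p), T r):
                    T (q -> ~p): β-rule — branch into F q  //  T ~p.
                      branch 1.2.2.1.1.1 (add F q):
                        × closes — contains both q and ~q.
                      branch 1.2.2.1.1.2 (add T ~p):
                        ○ open, literals {p=0, q=1, r=1, s=1}.
                  branch 1.2.2.1.2 (add F (q -> ~p), F r):
                    × closes — contains both r and ~r.
              branch 1.2.2.2 (add F ((q -> ~p) <-> r), F r):
                F ((q -> ~p) <-> r): β-rule — branch into T (q -> ~p), F r  //  F (q -> ~p), T r.
                  branch 1.2.2.2.1 (add T (q -> ~p), F r):
                    T (q -> ~p): β-rule — branch into F q  //  T ~p.
                      branch 1.2.2.2.1.1 (add F q):
                        × closes — contains both q and ~q.
                      branch 1.2.2.2.1.2 (add T ~p):
                        ○ open, literals {p=0, q=1, r=0, s=1}.
                  branch 1.2.2.2.2 (add F (q -> ~p), T r):
                    × closes — contains both r and ~r.
  branch 2 (add T p):
    ○ open, literals {p=1}.
4 branches closed, 5 open.
Each open branch fixes some atoms; the unmentioned ones are free. Counting distinct full assignments: branch {q=1, r=1} (p, s) contributes 4 new; branch {p=1, q=1, s=1} (r) contributes 1 new; branch {p=0, q=1, r=1, s=1} (none free) contributes 0 new; branch {p=0, q=1, r=0, s=1} (none free) contributes 1 new; branch {p=1} (q, r, s) contributes 5 new. Total: 11.

11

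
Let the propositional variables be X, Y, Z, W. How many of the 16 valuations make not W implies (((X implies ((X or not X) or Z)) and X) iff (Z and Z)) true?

Initial set: {(not W implies (((X implies ((X or not X) or Z)) and X) iff (Z and Z)))}.
(not W implies (((X implies ((X or not X) or Z)) and X) iff (Z and Z))): β-rule — branch into not not W  //  (((X implies ((X or not X) or Z)) and X) iff (Z and Z)).
  branch 1 (add not not W):
    ○ open, literals {W=1}.
  branch 2 (add (((X implies ((X or not X) or Z)) and X) iff (Z and Z))):
    (((X implies ((X or not X) or Z)) and X) iff (Z and Z)): β-rule — branch into ((X implies ((X or not X) or Z)) and X), (Z and Z)  //  not ((X implies ((X or not X) or Z)) and X), not (Z and Z).
      branch 2.1 (add ((X implies ((X or not X) or Z)) and X), (Z and Z)):
        ((X implies ((X or not X) or Z)) and X): α-rule — add (X implies ((X or not X) or Z)), X.
        (Z and Z): α-rule — add Z, Z.
        (X implies ((X or not X) or Z)): β-rule — branch into not X  //  ((X or not X) or Z).
          branch 2.1.1 (add not X):
            × closes — contains both X and not X.
          branch 2.1.2 (add ((X or not X) or Z)):
            ((X or not X) or Z): β-rule — branch into (X or not X)  //  Z.
              branch 2.1.2.1 (add (X or not X)):
                (X or not X): β-rule — branch into X  //  not X.
                  branch 2.1.2.1.1 (add X):
                    ○ open, literals {X=1, Z=1}.
                  branch 2.1.2.1.2 (add not X):
                    × closes — contains both X and not X.
              branch 2.1.2.2 (add Z):
                ○ open, literals {X=1, Z=1}.
      branch 2.2 (add not ((X implies ((X or not X) or Z)) and X), not (Z and Z)):
        not ((X implies ((X or not X) or Z)) and X): β-rule — branch into not (X implies ((X or not X) or Z))  //  not X.
          branch 2.2.1 (add not (X implies ((X or not X) or Z))):
            not (X implies ((X or not X) or Z)): α-rule — add X, not ((X or not X) or Z).
            not ((X or not X) or Z): α-rule — add not (X or not X), not Z.
            not (X or not X): α-rule — add not X, not not X.
            × closes — contains both X and not X.
          branch 2.2.2 (add not X):
            not (Z and Z): β-rule — branch into not Z  //  not Z.
              branch 2.2.2.1 (add not Z):
                ○ open, literals {X=0, Z=0}.
              branch 2.2.2.2 (add not Z):
                ○ open, literals {X=0, Z=0}.
3 branches closed, 5 open.
Each open branch fixes some atoms; the unmentioned ones are free. Counting distinct full assignments: branch {W=1} (X, Y, Z) contributes 8 new; branch {X=1, Z=1} (Y, W) contributes 2 new; branch {X=1, Z=1} (Y, W) contributes 0 new; branch {X=0, Z=0} (Y, W) contributes 2 new; branch {X=0, Z=0} (Y, W) contributes 0 new. Total: 12.

12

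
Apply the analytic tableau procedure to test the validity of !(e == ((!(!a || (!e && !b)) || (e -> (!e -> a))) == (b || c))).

Not valid

Assume the negation and expand:
Initial set: {!!(e == ((!(!a || (!e && !b)) || (e -> (!e -> a))) == (b || c)))}.
!!(e == ((!(!a || (!e && !b)) || (e -> (!e -> a))) == (b || c))): β-rule — branch into e, ((!(!a || (!e && !b)) || (e -> (!e -> a))) == (b || c))  //  !e, !((!(!a || (!e && !b)) || (e -> (!e -> a))) == (b || c)).
  branch 1 (add e, ((!(!a || (!e && !b)) || (e -> (!e -> a))) == (b || c))):
    ((!(!a || (!e && !b)) || (e -> (!e -> a))) == (b || c)): β-rule — branch into (!(!a || (!e && !b)) || (e -> (!e -> a))), (b || c)  //  !(!(!a || (!e && !b)) || (e -> (!e -> a))), !(b || c).
      branch 1.1 (add (!(!a || (!e && !b)) || (e -> (!e -> a))), (b || c)):
        (!(!a || (!e && !b)) || (e -> (!e -> a))): β-rule — branch into !(!a || (!e && !b))  //  (e -> (!e -> a)).
          branch 1.1.1 (add !(!a || (!e && !b))):
            !(!a || (!e && !b)): α-rule — add !!a, !(!e && !b).
            (b || c): β-rule — branch into b  //  c.
              branch 1.1.1.1 (add b):
                !(!e && !b): β-rule — branch into !!e  //  !!b.
                  branch 1.1.1.1.1 (add !!e):
                    ○ open, literals {a=T, b=T, e=T}.
                  branch 1.1.1.1.2 (add !!b):
                    ○ open, literals {a=T, b=T, e=T}.
              branch 1.1.1.2 (add c):
                !(!e && !b): β-rule — branch into !!e  //  !!b.
                  branch 1.1.1.2.1 (add !!e):
                    ○ open, literals {a=T, c=T, e=T}.
                  branch 1.1.1.2.2 (add !!b):
                    ○ open, literals {a=T, b=T, c=T, e=T}.
          branch 1.1.2 (add (e -> (!e -> a))):
            (b || c): β-rule — branch into b  //  c.
              branch 1.1.2.1 (add b):
                (e -> (!e -> a)): β-rule — branch into !e  //  (!e -> a).
                  branch 1.1.2.1.1 (add !e):
                    × closes — contains both e and !e.
                  branch 1.1.2.1.2 (add (!e -> a)):
                    (!e -> a): β-rule — branch into !!e  //  a.
                      branch 1.1.2.1.2.1 (add !!e):
                        ○ open, literals {b=T, e=T}.
                      branch 1.1.2.1.2.2 (add a):
                        ○ open, literals {a=T, b=T, e=T}.
              branch 1.1.2.2 (add c):
                (e -> (!e -> a)): β-rule — branch into !e  //  (!e -> a).
                  branch 1.1.2.2.1 (add !e):
                    × closes — contains both e and !e.
                  branch 1.1.2.2.2 (add (!e -> a)):
                    (!e -> a): β-rule — branch into !!e  //  a.
                      branch 1.1.2.2.2.1 (add !!e):
                        ○ open, literals {c=T, e=T}.
                      branch 1.1.2.2.2.2 (add a):
                        ○ open, literals {a=T, c=T, e=T}.
      branch 1.2 (add !(!(!a || (!e && !b)) || (e -> (!e -> a))), !(b || c)):
        !(!(!a || (!e && !b)) || (e -> (!e -> a))): α-rule — add !!(!a || (!e && !b)), !(e -> (!e -> a)).
        !(b || c): α-rule — add !b, !c.
        !(e -> (!e -> a)): α-rule — add e, !(!e -> a).
        !(!e -> a): α-rule — add !e, !a.
        × closes — contains both e and !e.
  branch 2 (add !e, !((!(!a || (!e && !b)) || (e -> (!e -> a))) == (b || c))):
    !((!(!a || (!e && !b)) || (e -> (!e -> a))) == (b || c)): β-rule — branch into (!(!a || (!e && !b)) || (e -> (!e -> a))), !(b || c)  //  !(!(!a || (!e && !b)) || (e -> (!e -> a))), (b || c).
      branch 2.1 (add (!(!a || (!e && !b)) || (e -> (!e -> a))), !(b || c)):
        !(b || c): α-rule — add !b, !c.
        (!(!a || (!e && !b)) || (e -> (!e -> a))): β-rule — branch into !(!a || (!e && !b))  //  (e -> (!e -> a)).
          branch 2.1.1 (add !(!a || (!e && !b))):
            !(!a || (!e && !b)): α-rule — add !!a, !(!e && !b).
            !(!e && !b): β-rule — branch into !!e  //  !!b.
              branch 2.1.1.1 (add !!e):
                × closes — contains both e and !e.
              branch 2.1.1.2 (add !!b):
                × closes — contains both b and !b.
          branch 2.1.2 (add (e -> (!e -> a))):
            (e -> (!e -> a)): β-rule — branch into !e  //  (!e -> a).
              branch 2.1.2.1 (add !e):
                ○ open, literals {b=F, c=F, e=F}.
              branch 2.1.2.2 (add (!e -> a)):
                (!e -> a): β-rule — branch into !!e  //  a.
                  branch 2.1.2.2.1 (add !!e):
                    × closes — contains both e and !e.
                  branch 2.1.2.2.2 (add a):
                    ○ open, literals {a=T, b=F, c=F, e=F}.
      branch 2.2 (add !(!(!a || (!e && !b)) || (e -> (!e -> a))), (b || c)):
        !(!(!a || (!e && !b)) || (e -> (!e -> a))): α-rule — add !!(!a || (!e && !b)), !(e -> (!e -> a)).
        !(e -> (!e -> a)): α-rule — add e, !(!e -> a).
        × closes — contains both e and !e.
7 branches closed, 10 open.
An open branch gives a countermodel: a=T, b=T, e=T (unmentioned atoms arbitrary); under it the original formula is false.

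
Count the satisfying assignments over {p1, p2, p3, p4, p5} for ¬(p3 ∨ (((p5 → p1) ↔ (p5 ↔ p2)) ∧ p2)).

Initial set: {¬(p3 ∨ (((p5 → p1) ↔ (p5 ↔ p2)) ∧ p2))}.
¬(p3 ∨ (((p5 → p1) ↔ (p5 ↔ p2)) ∧ p2)): α-rule — add ¬p3, ¬(((p5 → p1) ↔ (p5 ↔ p2)) ∧ p2).
¬(((p5 → p1) ↔ (p5 ↔ p2)) ∧ p2): β-rule — branch into ¬((p5 → p1) ↔ (p5 ↔ p2))  //  ¬p2.
  branch 1 (add ¬((p5 → p1) ↔ (p5 ↔ p2))):
    ¬((p5 → p1) ↔ (p5 ↔ p2)): β-rule — branch into (p5 → p1), ¬(p5 ↔ p2)  //  ¬(p5 → p1), (p5 ↔ p2).
      branch 1.1 (add (p5 → p1), ¬(p5 ↔ p2)):
        (p5 → p1): β-rule — branch into ¬p5  //  p1.
          branch 1.1.1 (add ¬p5):
            ¬(p5 ↔ p2): β-rule — branch into p5, ¬p2  //  ¬p5, p2.
              branch 1.1.1.1 (add p5, ¬p2):
                × closes — contains both p5 and ¬p5.
              branch 1.1.1.2 (add ¬p5, p2):
                ○ open, literals {p2=1, p3=0, p5=0}.
          branch 1.1.2 (add p1):
            ¬(p5 ↔ p2): β-rule — branch into p5, ¬p2  //  ¬p5, p2.
              branch 1.1.2.1 (add p5, ¬p2):
                ○ open, literals {p1=1, p2=0, p3=0, p5=1}.
              branch 1.1.2.2 (add ¬p5, p2):
                ○ open, literals {p1=1, p2=1, p3=0, p5=0}.
      branch 1.2 (add ¬(p5 → p1), (p5 ↔ p2)):
        ¬(p5 → p1): α-rule — add p5, ¬p1.
        (p5 ↔ p2): β-rule — branch into p5, p2  //  ¬p5, ¬p2.
          branch 1.2.1 (add p5, p2):
            ○ open, literals {p1=0, p2=1, p3=0, p5=1}.
          branch 1.2.2 (add ¬p5, ¬p2):
            × closes — contains both p5 and ¬p5.
  branch 2 (add ¬p2):
    ○ open, literals {p2=0, p3=0}.
2 branches closed, 5 open.
Each open branch fixes some atoms; the unmentioned ones are free. Counting distinct full assignments: branch {p2=1, p3=0, p5=0} (p1, p4) contributes 4 new; branch {p1=1, p2=0, p3=0, p5=1} (p4) contributes 2 new; branch {p1=1, p2=1, p3=0, p5=0} (p4) contributes 0 new; branch {p1=0, p2=1, p3=0, p5=1} (p4) contributes 2 new; branch {p2=0, p3=0} (p1, p4, p5) contributes 6 new. Total: 14.

14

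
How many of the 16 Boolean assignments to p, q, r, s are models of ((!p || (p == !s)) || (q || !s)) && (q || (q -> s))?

14

Initial set: {(((!p || (p == !s)) || (q || !s)) && (q || (q -> s)))}.
(((!p || (p == !s)) || (q || !s)) && (q || (q -> s))): α-rule — add ((!p || (p == !s)) || (q || !s)), (q || (q -> s)).
((!p || (p == !s)) || (q || !s)): β-rule — branch into (!p || (p == !s))  //  (q || !s).
  branch 1 (add (!p || (p == !s))):
    (q || (q -> s)): β-rule — branch into q  //  (q -> s).
      branch 1.1 (add q):
        (!p || (p == !s)): β-rule — branch into !p  //  (p == !s).
          branch 1.1.1 (add !p):
            ○ open, literals {p=F, q=T}.
          branch 1.1.2 (add (p == !s)):
            (p == !s): β-rule — branch into p, !s  //  !p, !!s.
              branch 1.1.2.1 (add p, !s):
                ○ open, literals {p=T, q=T, s=F}.
              branch 1.1.2.2 (add !p, !!s):
                ○ open, literals {p=F, q=T, s=T}.
      branch 1.2 (add (q -> s)):
        (!p || (p == !s)): β-rule — branch into !p  //  (p == !s).
          branch 1.2.1 (add !p):
            (q -> s): β-rule — branch into !q  //  s.
              branch 1.2.1.1 (add !q):
                ○ open, literals {p=F, q=F}.
              branch 1.2.1.2 (add s):
                ○ open, literals {p=F, s=T}.
          branch 1.2.2 (add (p == !s)):
            (q -> s): β-rule — branch into !q  //  s.
              branch 1.2.2.1 (add !q):
                (p == !s): β-rule — branch into p, !s  //  !p, !!s.
                  branch 1.2.2.1.1 (add p, !s):
                    ○ open, literals {p=T, q=F, s=F}.
                  branch 1.2.2.1.2 (add !p, !!s):
                    ○ open, literals {p=F, q=F, s=T}.
              branch 1.2.2.2 (add s):
                (p == !s): β-rule — branch into p, !s  //  !p, !!s.
                  branch 1.2.2.2.1 (add p, !s):
                    × closes — contains both s and !s.
                  branch 1.2.2.2.2 (add !p, !!s):
                    ○ open, literals {p=F, s=T}.
  branch 2 (add (q || !s)):
    (q || (q -> s)): β-rule — branch into q  //  (q -> s).
      branch 2.1 (add q):
        (q || !s): β-rule — branch into q  //  !s.
          branch 2.1.1 (add q):
            ○ open, literals {q=T}.
          branch 2.1.2 (add !s):
            ○ open, literals {q=T, s=F}.
      branch 2.2 (add (q -> s)):
        (q || !s): β-rule — branch into q  //  !s.
          branch 2.2.1 (add q):
            (q -> s): β-rule — branch into !q  //  s.
              branch 2.2.1.1 (add !q):
                × closes — contains both q and !q.
              branch 2.2.1.2 (add s):
                ○ open, literals {q=T, s=T}.
          branch 2.2.2 (add !s):
            (q -> s): β-rule — branch into !q  //  s.
              branch 2.2.2.1 (add !q):
                ○ open, literals {q=F, s=F}.
              branch 2.2.2.2 (add s):
                × closes — contains both s and !s.
3 branches closed, 12 open.
Each open branch fixes some atoms; the unmentioned ones are free. Counting distinct full assignments: branch {p=F, q=T} (r, s) contributes 4 new; branch {p=T, q=T, s=F} (r) contributes 2 new; branch {p=F, q=T, s=T} (r) contributes 0 new; branch {p=F, q=F} (r, s) contributes 4 new; branch {p=F, s=T} (q, r) contributes 0 new; branch {p=T, q=F, s=F} (r) contributes 2 new; branch {p=F, q=F, s=T} (r) contributes 0 new; branch {p=F, s=T} (q, r) contributes 0 new; branch {q=T} (p, r, s) contributes 2 new; branch {q=T, s=F} (p, r) contributes 0 new; branch {q=T, s=T} (p, r) contributes 0 new; branch {q=F, s=F} (p, r) contributes 0 new. Total: 14.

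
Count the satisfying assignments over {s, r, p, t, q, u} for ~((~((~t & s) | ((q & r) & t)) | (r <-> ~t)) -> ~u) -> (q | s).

Initial set: {(~((~((~t & s) | ((q & r) & t)) | (r <-> ~t)) -> ~u) -> (q | s))}.
(~((~((~t & s) | ((q & r) & t)) | (r <-> ~t)) -> ~u) -> (q | s)): β-rule — branch into ~~((~((~t & s) | ((q & r) & t)) | (r <-> ~t)) -> ~u)  //  (q | s).
  branch 1 (add ~~((~((~t & s) | ((q & r) & t)) | (r <-> ~t)) -> ~u)):
    ~~((~((~t & s) | ((q & r) & t)) | (r <-> ~t)) -> ~u): β-rule — branch into ~(~((~t & s) | ((q & r) & t)) | (r <-> ~t))  //  ~u.
      branch 1.1 (add ~(~((~t & s) | ((q & r) & t)) | (r <-> ~t))):
        ~(~((~t & s) | ((q & r) & t)) | (r <-> ~t)): α-rule — add ~~((~t & s) | ((q & r) & t)), ~(r <-> ~t).
        ~~((~t & s) | ((q & r) & t)): β-rule — branch into (~t & s)  //  ((q & r) & t).
          branch 1.1.1 (add (~t & s)):
            (~t & s): α-rule — add ~t, s.
            ~(r <-> ~t): β-rule — branch into r, ~~t  //  ~r, ~t.
              branch 1.1.1.1 (add r, ~~t):
                × closes — contains both t and ~t.
              branch 1.1.1.2 (add ~r, ~t):
                ○ open, literals {r=0, s=1, t=0}.
          branch 1.1.2 (add ((q & r) & t)):
            ((q & r) & t): α-rule — add (q & r), t.
            (q & r): α-rule — add q, r.
            ~(r <-> ~t): β-rule — branch into r, ~~t  //  ~r, ~t.
              branch 1.1.2.1 (add r, ~~t):
                ○ open, literals {q=1, r=1, t=1}.
              branch 1.1.2.2 (add ~r, ~t):
                × closes — contains both r and ~r.
      branch 1.2 (add ~u):
        ○ open, literals {u=0}.
  branch 2 (add (q | s)):
    (q | s): β-rule — branch into q  //  s.
      branch 2.1 (add q):
        ○ open, literals {q=1}.
      branch 2.2 (add s):
        ○ open, literals {s=1}.
2 branches closed, 5 open.
Each open branch fixes some atoms; the unmentioned ones are free. Counting distinct full assignments: branch {r=0, s=1, t=0} (p, q, u) contributes 8 new; branch {q=1, r=1, t=1} (s, p, u) contributes 8 new; branch {u=0} (s, r, p, t, q) contributes 24 new; branch {q=1} (s, r, p, t, u) contributes 10 new; branch {s=1} (r, p, t, q, u) contributes 6 new. Total: 56.

56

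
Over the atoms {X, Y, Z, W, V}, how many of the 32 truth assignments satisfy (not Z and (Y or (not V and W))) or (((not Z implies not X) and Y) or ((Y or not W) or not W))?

Initial set: {((not Z and (Y or (not V and W))) or (((not Z implies not X) and Y) or ((Y or not W) or not W)))}.
((not Z and (Y or (not V and W))) or (((not Z implies not X) and Y) or ((Y or not W) or not W))): β-rule — branch into (not Z and (Y or (not V and W)))  //  (((not Z implies not X) and Y) or ((Y or not W) or not W)).
  branch 1 (add (not Z and (Y or (not V and W)))):
    (not Z and (Y or (not V and W))): α-rule — add not Z, (Y or (not V and W)).
    (Y or (not V and W)): β-rule — branch into Y  //  (not V and W).
      branch 1.1 (add Y):
        ○ open, literals {Y=true, Z=false}.
      branch 1.2 (add (not V and W)):
        (not V and W): α-rule — add not V, W.
        ○ open, literals {V=false, W=true, Z=false}.
  branch 2 (add (((not Z implies not X) and Y) or ((Y or not W) or not W))):
    (((not Z implies not X) and Y) or ((Y or not W) or not W)): β-rule — branch into ((not Z implies not X) and Y)  //  ((Y or not W) or not W).
      branch 2.1 (add ((not Z implies not X) and Y)):
        ((not Z implies not X) and Y): α-rule — add (not Z implies not X), Y.
        (not Z implies not X): β-rule — branch into not not Z  //  not X.
          branch 2.1.1 (add not not Z):
            ○ open, literals {Y=true, Z=true}.
          branch 2.1.2 (add not X):
            ○ open, literals {X=false, Y=true}.
      branch 2.2 (add ((Y or not W) or not W)):
        ((Y or not W) or not W): β-rule — branch into (Y or not W)  //  not W.
          branch 2.2.1 (add (Y or not W)):
            (Y or not W): β-rule — branch into Y  //  not W.
              branch 2.2.1.1 (add Y):
                ○ open, literals {Y=true}.
              branch 2.2.1.2 (add not W):
                ○ open, literals {W=false}.
          branch 2.2.2 (add not W):
            ○ open, literals {W=false}.
0 branches closed, 7 open.
Each open branch fixes some atoms; the unmentioned ones are free. Counting distinct full assignments: branch {Y=true, Z=false} (X, W, V) contributes 8 new; branch {V=false, W=true, Z=false} (X, Y) contributes 2 new; branch {Y=true, Z=true} (X, W, V) contributes 8 new; branch {X=false, Y=true} (Z, W, V) contributes 0 new; branch {Y=true} (X, Z, W, V) contributes 0 new; branch {W=false} (X, Y, Z, V) contributes 8 new; branch {W=false} (X, Y, Z, V) contributes 0 new. Total: 26.

26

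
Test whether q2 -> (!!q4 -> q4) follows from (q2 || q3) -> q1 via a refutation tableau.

Yes

Initial set: {T ((q2 || q3) -> q1); F (q2 -> (!!q4 -> q4))}.
F (q2 -> (!!q4 -> q4)): α-rule — add T q2, F (!!q4 -> q4).
F (!!q4 -> q4): α-rule — add T !!q4, F q4.
T !!q4: drop double negation, giving T q4.
× closes — contains both q4 and !q4.
All 1 branch closes.
Every branch closed, so the premises entail the conclusion.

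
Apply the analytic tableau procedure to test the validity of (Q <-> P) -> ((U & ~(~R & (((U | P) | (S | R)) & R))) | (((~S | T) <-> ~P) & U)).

Not valid

Assume the negation and expand:
Initial set: {~((Q <-> P) -> ((U & ~(~R & (((U | P) | (S | R)) & R))) | (((~S | T) <-> ~P) & U)))}.
~((Q <-> P) -> ((U & ~(~R & (((U | P) | (S | R)) & R))) | (((~S | T) <-> ~P) & U))): α-rule — add (Q <-> P), ~((U & ~(~R & (((U | P) | (S | R)) & R))) | (((~S | T) <-> ~P) & U)).
~((U & ~(~R & (((U | P) | (S | R)) & R))) | (((~S | T) <-> ~P) & U)): α-rule — add ~(U & ~(~R & (((U | P) | (S | R)) & R))), ~(((~S | T) <-> ~P) & U).
(Q <-> P): β-rule — branch into Q, P  //  ~Q, ~P.
  branch 1 (add Q, P):
    ~(U & ~(~R & (((U | P) | (S | R)) & R))): β-rule — branch into ~U  //  ~~(~R & (((U | P) | (S | R)) & R)).
      branch 1.1 (add ~U):
        ~(((~S | T) <-> ~P) & U): β-rule — branch into ~((~S | T) <-> ~P)  //  ~U.
          branch 1.1.1 (add ~((~S | T) <-> ~P)):
            ~((~S | T) <-> ~P): β-rule — branch into (~S | T), ~~P  //  ~(~S | T), ~P.
              branch 1.1.1.1 (add (~S | T), ~~P):
                (~S | T): β-rule — branch into ~S  //  T.
                  branch 1.1.1.1.1 (add ~S):
                    ○ open, literals {P=1, Q=1, S=0, U=0}.
                  branch 1.1.1.1.2 (add T):
                    ○ open, literals {P=1, Q=1, T=1, U=0}.
              branch 1.1.1.2 (add ~(~S | T), ~P):
                × closes — contains both P and ~P.
          branch 1.1.2 (add ~U):
            ○ open, literals {P=1, Q=1, U=0}.
      branch 1.2 (add ~~(~R & (((U | P) | (S | R)) & R))):
        ~~(~R & (((U | P) | (S | R)) & R)): α-rule — add ~R, (((U | P) | (S | R)) & R).
        (((U | P) | (S | R)) & R): α-rule — add ((U | P) | (S | R)), R.
        × closes — contains both R and ~R.
  branch 2 (add ~Q, ~P):
    ~(U & ~(~R & (((U | P) | (S | R)) & R))): β-rule — branch into ~U  //  ~~(~R & (((U | P) | (S | R)) & R)).
      branch 2.1 (add ~U):
        ~(((~S | T) <-> ~P) & U): β-rule — branch into ~((~S | T) <-> ~P)  //  ~U.
          branch 2.1.1 (add ~((~S | T) <-> ~P)):
            ~((~S | T) <-> ~P): β-rule — branch into (~S | T), ~~P  //  ~(~S | T), ~P.
              branch 2.1.1.1 (add (~S | T), ~~P):
                × closes — contains both P and ~P.
              branch 2.1.1.2 (add ~(~S | T), ~P):
                ~(~S | T): α-rule — add ~~S, ~T.
                ○ open, literals {P=0, Q=0, S=1, T=0, U=0}.
          branch 2.1.2 (add ~U):
            ○ open, literals {P=0, Q=0, U=0}.
      branch 2.2 (add ~~(~R & (((U | P) | (S | R)) & R))):
        ~~(~R & (((U | P) | (S | R)) & R)): α-rule — add ~R, (((U | P) | (S | R)) & R).
        (((U | P) | (S | R)) & R): α-rule — add ((U | P) | (S | R)), R.
        × closes — contains both R and ~R.
4 branches closed, 5 open.
An open branch gives a countermodel: P=1, Q=1, S=0, U=0 (unmentioned atoms arbitrary); under it the original formula is false.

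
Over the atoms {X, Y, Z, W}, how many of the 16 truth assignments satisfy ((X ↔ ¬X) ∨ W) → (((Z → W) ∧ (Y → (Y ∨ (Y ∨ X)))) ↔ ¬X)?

12

Initial set: {(((X ↔ ¬X) ∨ W) → (((Z → W) ∧ (Y → (Y ∨ (Y ∨ X)))) ↔ ¬X))}.
(((X ↔ ¬X) ∨ W) → (((Z → W) ∧ (Y → (Y ∨ (Y ∨ X)))) ↔ ¬X)): β-rule — branch into ¬((X ↔ ¬X) ∨ W)  //  (((Z → W) ∧ (Y → (Y ∨ (Y ∨ X)))) ↔ ¬X).
  branch 1 (add ¬((X ↔ ¬X) ∨ W)):
    ¬((X ↔ ¬X) ∨ W): α-rule — add ¬(X ↔ ¬X), ¬W.
    ¬(X ↔ ¬X): β-rule — branch into X, ¬¬X  //  ¬X, ¬X.
      branch 1.1 (add X, ¬¬X):
        ○ open, literals {W=false, X=true}.
      branch 1.2 (add ¬X, ¬X):
        ○ open, literals {W=false, X=false}.
  branch 2 (add (((Z → W) ∧ (Y → (Y ∨ (Y ∨ X)))) ↔ ¬X)):
    (((Z → W) ∧ (Y → (Y ∨ (Y ∨ X)))) ↔ ¬X): β-rule — branch into ((Z → W) ∧ (Y → (Y ∨ (Y ∨ X)))), ¬X  //  ¬((Z → W) ∧ (Y → (Y ∨ (Y ∨ X)))), ¬¬X.
      branch 2.1 (add ((Z → W) ∧ (Y → (Y ∨ (Y ∨ X)))), ¬X):
        ((Z → W) ∧ (Y → (Y ∨ (Y ∨ X)))): α-rule — add (Z → W), (Y → (Y ∨ (Y ∨ X))).
        (Z → W): β-rule — branch into ¬Z  //  W.
          branch 2.1.1 (add ¬Z):
            (Y → (Y ∨ (Y ∨ X))): β-rule — branch into ¬Y  //  (Y ∨ (Y ∨ X)).
              branch 2.1.1.1 (add ¬Y):
                ○ open, literals {X=false, Y=false, Z=false}.
              branch 2.1.1.2 (add (Y ∨ (Y ∨ X))):
                (Y ∨ (Y ∨ X)): β-rule — branch into Y  //  (Y ∨ X).
                  branch 2.1.1.2.1 (add Y):
                    ○ open, literals {X=false, Y=true, Z=false}.
                  branch 2.1.1.2.2 (add (Y ∨ X)):
                    (Y ∨ X): β-rule — branch into Y  //  X.
                      branch 2.1.1.2.2.1 (add Y):
                        ○ open, literals {X=false, Y=true, Z=false}.
                      branch 2.1.1.2.2.2 (add X):
                        × closes — contains both X and ¬X.
          branch 2.1.2 (add W):
            (Y → (Y ∨ (Y ∨ X))): β-rule — branch into ¬Y  //  (Y ∨ (Y ∨ X)).
              branch 2.1.2.1 (add ¬Y):
                ○ open, literals {W=true, X=false, Y=false}.
              branch 2.1.2.2 (add (Y ∨ (Y ∨ X))):
                (Y ∨ (Y ∨ X)): β-rule — branch into Y  //  (Y ∨ X).
                  branch 2.1.2.2.1 (add Y):
                    ○ open, literals {W=true, X=false, Y=true}.
                  branch 2.1.2.2.2 (add (Y ∨ X)):
                    (Y ∨ X): β-rule — branch into Y  //  X.
                      branch 2.1.2.2.2.1 (add Y):
                        ○ open, literals {W=true, X=false, Y=true}.
                      branch 2.1.2.2.2.2 (add X):
                        × closes — contains both X and ¬X.
      branch 2.2 (add ¬((Z → W) ∧ (Y → (Y ∨ (Y ∨ X)))), ¬¬X):
        ¬((Z → W) ∧ (Y → (Y ∨ (Y ∨ X)))): β-rule — branch into ¬(Z → W)  //  ¬(Y → (Y ∨ (Y ∨ X))).
          branch 2.2.1 (add ¬(Z → W)):
            ¬(Z → W): α-rule — add Z, ¬W.
            ○ open, literals {W=false, X=true, Z=true}.
          branch 2.2.2 (add ¬(Y → (Y ∨ (Y ∨ X)))):
            ¬(Y → (Y ∨ (Y ∨ X))): α-rule — add Y, ¬(Y ∨ (Y ∨ X)).
            ¬(Y ∨ (Y ∨ X)): α-rule — add ¬Y, ¬(Y ∨ X).
            × closes — contains both Y and ¬Y.
3 branches closed, 9 open.
Each open branch fixes some atoms; the unmentioned ones are free. Counting distinct full assignments: branch {W=false, X=true} (Y, Z) contributes 4 new; branch {W=false, X=false} (Y, Z) contributes 4 new; branch {X=false, Y=false, Z=false} (W) contributes 1 new; branch {X=false, Y=true, Z=false} (W) contributes 1 new; branch {X=false, Y=true, Z=false} (W) contributes 0 new; branch {W=true, X=false, Y=false} (Z) contributes 1 new; branch {W=true, X=false, Y=true} (Z) contributes 1 new; branch {W=true, X=false, Y=true} (Z) contributes 0 new; branch {W=false, X=true, Z=true} (Y) contributes 0 new. Total: 12.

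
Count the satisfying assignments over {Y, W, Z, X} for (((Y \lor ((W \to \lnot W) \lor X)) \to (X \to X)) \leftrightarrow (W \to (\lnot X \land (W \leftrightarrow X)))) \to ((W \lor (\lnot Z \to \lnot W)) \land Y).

Initial set: {((((Y \lor ((W \to \lnot W) \lor X)) \to (X \to X)) \leftrightarrow (W \to (\lnot X \land (W \leftrightarrow X)))) \to ((W \lor (\lnot Z \to \lnot W)) \land Y))}.
((((Y \lor ((W \to \lnot W) \lor X)) \to (X \to X)) \leftrightarrow (W \to (\lnot X \land (W \leftrightarrow X)))) \to ((W \lor (\lnot Z \to \lnot W)) \land Y)): β-rule — branch into \lnot (((Y \lor ((W \to \lnot W) \lor X)) \to (X \to X)) \leftrightarrow (W \to (\lnot X \land (W \leftrightarrow X))))  //  ((W \lor (\lnot Z \to \lnot W)) \land Y).
  branch 1 (add \lnot (((Y \lor ((W \to \lnot W) \lor X)) \to (X \to X)) \leftrightarrow (W \to (\lnot X \land (W \leftrightarrow X))))):
    \lnot (((Y \lor ((W \to \lnot W) \lor X)) \to (X \to X)) \leftrightarrow (W \to (\lnot X \land (W \leftrightarrow X)))): β-rule — branch into ((Y \lor ((W \to \lnot W) \lor X)) \to (X \to X)), \lnot (W \to (\lnot X \land (W \leftrightarrow X)))  //  \lnot ((Y \lor ((W \to \lnot W) \lor X)) \to (X \to X)), (W \to (\lnot X \land (W \leftrightarrow X))).
      branch 1.1 (add ((Y \lor ((W \to \lnot W) \lor X)) \to (X \to X)), \lnot (W \to (\lnot X \land (W \leftrightarrow X)))):
        \lnot (W \to (\lnot X \land (W \leftrightarrow X))): α-rule — add W, \lnot (\lnot X \land (W \leftrightarrow X)).
        ((Y \lor ((W \to \lnot W) \lor X)) \to (X \to X)): β-rule — branch into \lnot (Y \lor ((W \to \lnot W) \lor X))  //  (X \to X).
          branch 1.1.1 (add \lnot (Y \lor ((W \to \lnot W) \lor X))):
            \lnot (Y \lor ((W \to \lnot W) \lor X)): α-rule — add \lnot Y, \lnot ((W \to \lnot W) \lor X).
            \lnot ((W \to \lnot W) \lor X): α-rule — add \lnot (W \to \lnot W), \lnot X.
            \lnot (W \to \lnot W): α-rule — add W, \lnot \lnot W.
            \lnot (\lnot X \land (W \leftrightarrow X)): β-rule — branch into \lnot \lnot X  //  \lnot (W \leftrightarrow X).
              branch 1.1.1.1 (add \lnot \lnot X):
                × closes — contains both X and \lnot X.
              branch 1.1.1.2 (add \lnot (W \leftrightarrow X)):
                \lnot (W \leftrightarrow X): β-rule — branch into W, \lnot X  //  \lnot W, X.
                  branch 1.1.1.2.1 (add W, \lnot X):
                    ○ open, literals {W=true, X=false, Y=false}.
                  branch 1.1.1.2.2 (add \lnot W, X):
                    × closes — contains both W and \lnot W.
          branch 1.1.2 (add (X \to X)):
            \lnot (\lnot X \land (W \leftrightarrow X)): β-rule — branch into \lnot \lnot X  //  \lnot (W \leftrightarrow X).
              branch 1.1.2.1 (add \lnot \lnot X):
                (X \to X): β-rule — branch into \lnot X  //  X.
                  branch 1.1.2.1.1 (add \lnot X):
                    × closes — contains both X and \lnot X.
                  branch 1.1.2.1.2 (add X):
                    ○ open, literals {W=true, X=true}.
              branch 1.1.2.2 (add \lnot (W \leftrightarrow X)):
                (X \to X): β-rule — branch into \lnot X  //  X.
                  branch 1.1.2.2.1 (add \lnot X):
                    \lnot (W \leftrightarrow X): β-rule — branch into W, \lnot X  //  \lnot W, X.
                      branch 1.1.2.2.1.1 (add W, \lnot X):
                        ○ open, literals {W=true, X=false}.
                      branch 1.1.2.2.1.2 (add \lnot W, X):
                        × closes — contains both W and \lnot W.
                  branch 1.1.2.2.2 (add X):
                    \lnot (W \leftrightarrow X): β-rule — branch into W, \lnot X  //  \lnot W, X.
                      branch 1.1.2.2.2.1 (add W, \lnot X):
                        × closes — contains both X and \lnot X.
                      branch 1.1.2.2.2.2 (add \lnot W, X):
                        × closes — contains both W and \lnot W.
      branch 1.2 (add \lnot ((Y \lor ((W \to \lnot W) \lor X)) \to (X \to X)), (W \to (\lnot X \land (W \leftrightarrow X)))):
        \lnot ((Y \lor ((W \to \lnot W) \lor X)) \to (X \to X)): α-rule — add (Y \lor ((W \to \lnot W) \lor X)), \lnot (X \to X).
        \lnot (X \to X): α-rule — add X, \lnot X.
        × closes — contains both X and \lnot X.
  branch 2 (add ((W \lor (\lnot Z \to \lnot W)) \land Y)):
    ((W \lor (\lnot Z \to \lnot W)) \land Y): α-rule — add (W \lor (\lnot Z \to \lnot W)), Y.
    (W \lor (\lnot Z \to \lnot W)): β-rule — branch into W  //  (\lnot Z \to \lnot W).
      branch 2.1 (add W):
        ○ open, literals {W=true, Y=true}.
      branch 2.2 (add (\lnot Z \to \lnot W)):
        (\lnot Z \to \lnot W): β-rule — branch into \lnot \lnot Z  //  \lnot W.
          branch 2.2.1 (add \lnot \lnot Z):
            ○ open, literals {Y=true, Z=true}.
          branch 2.2.2 (add \lnot W):
            ○ open, literals {W=false, Y=true}.
7 branches closed, 6 open.
Each open branch fixes some atoms; the unmentioned ones are free. Counting distinct full assignments: branch {W=true, X=false, Y=false} (Z) contributes 2 new; branch {W=true, X=true} (Y, Z) contributes 4 new; branch {W=true, X=false} (Y, Z) contributes 2 new; branch {W=true, Y=true} (Z, X) contributes 0 new; branch {Y=true, Z=true} (W, X) contributes 2 new; branch {W=false, Y=true} (Z, X) contributes 2 new. Total: 12.

12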